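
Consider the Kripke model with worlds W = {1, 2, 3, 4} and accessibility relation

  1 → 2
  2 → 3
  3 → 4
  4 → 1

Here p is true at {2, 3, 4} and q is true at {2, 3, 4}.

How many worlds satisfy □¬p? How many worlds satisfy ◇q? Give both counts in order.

For □¬p:
1: successors {2}; ¬p there: 2:F. ✗
2: successors {3}; ¬p there: 3:F. ✗
3: successors {4}; ¬p there: 4:F. ✗
4: successors {1}; ¬p there: 1:T. ✓
— 1 world.
For ◇q:
1: successors {2}; q there: 2:T. ✓
2: successors {3}; q there: 3:T. ✓
3: successors {4}; q there: 4:T. ✓
4: successors {1}; q there: 1:F. ✗
— 3 worlds.

1 and 3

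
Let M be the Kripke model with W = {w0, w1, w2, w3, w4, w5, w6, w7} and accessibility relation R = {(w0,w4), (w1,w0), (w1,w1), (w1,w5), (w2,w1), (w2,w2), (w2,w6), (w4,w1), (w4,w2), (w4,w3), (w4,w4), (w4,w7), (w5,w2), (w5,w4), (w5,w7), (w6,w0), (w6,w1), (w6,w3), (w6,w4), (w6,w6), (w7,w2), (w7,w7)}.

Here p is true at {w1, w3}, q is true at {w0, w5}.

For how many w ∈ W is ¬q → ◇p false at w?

2

w0: ¬q is F, ◇p is F. ✓
w1: ¬q is T, ◇p is T. ✓
w2: ¬q is T, ◇p is T. ✓
w3: ¬q is T, ◇p is F. ✗
w4: ¬q is T, ◇p is T. ✓
w5: ¬q is F, ◇p is F. ✓
w6: ¬q is T, ◇p is T. ✓
w7: ¬q is T, ◇p is F. ✗
Satisfying worlds: {w0, w1, w2, w4, w5, w6}.
So ¬q → ◇p fails at the other 2 worlds.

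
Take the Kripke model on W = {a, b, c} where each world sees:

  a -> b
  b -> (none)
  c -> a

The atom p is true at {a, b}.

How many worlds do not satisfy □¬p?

2

a: successors {b}; ¬p there: b:F. ✗
b: no successors, so □¬p holds vacuously. ✓
c: successors {a}; ¬p there: a:F. ✗
Satisfying worlds: {b}.
So □¬p fails at the other 2 worlds.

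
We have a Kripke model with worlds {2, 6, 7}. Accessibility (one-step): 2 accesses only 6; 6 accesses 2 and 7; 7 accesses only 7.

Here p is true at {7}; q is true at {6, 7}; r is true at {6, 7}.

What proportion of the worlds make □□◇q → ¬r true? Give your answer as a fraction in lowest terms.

2: □□◇q is T, ¬r is T. ✓
6: □□◇q is T, ¬r is F. ✗
7: □□◇q is T, ¬r is F. ✗
That's 1 of 3 worlds, so 1/3.

1/3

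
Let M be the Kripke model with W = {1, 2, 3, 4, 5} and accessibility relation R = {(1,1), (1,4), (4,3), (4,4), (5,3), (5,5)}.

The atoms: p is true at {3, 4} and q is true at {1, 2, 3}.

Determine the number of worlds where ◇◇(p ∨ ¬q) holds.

3

1: successors {1, 4}; ◇(p ∨ ¬q) there: 1:T, 4:T. ✓
2: no successors, so ◇◇(p ∨ ¬q) fails. ✗
3: no successors, so ◇◇(p ∨ ¬q) fails. ✗
4: successors {3, 4}; ◇(p ∨ ¬q) there: 3:F, 4:T. ✓
5: successors {3, 5}; ◇(p ∨ ¬q) there: 3:F, 5:T. ✓
Satisfying worlds: {1, 4, 5}.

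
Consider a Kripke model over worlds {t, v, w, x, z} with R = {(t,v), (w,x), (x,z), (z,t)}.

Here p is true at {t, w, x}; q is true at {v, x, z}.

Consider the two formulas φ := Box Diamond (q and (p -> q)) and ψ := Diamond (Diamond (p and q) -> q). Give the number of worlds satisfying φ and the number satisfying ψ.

For Box Diamond (q and (p -> q)):
t: successors {v}; Diamond (q and (p -> q)) there: v:F. ✗
v: no successors, so Box Diamond (q and (p -> q)) holds vacuously. ✓
w: successors {x}; Diamond (q and (p -> q)) there: x:T. ✓
x: successors {z}; Diamond (q and (p -> q)) there: z:F. ✗
z: successors {t}; Diamond (q and (p -> q)) there: t:T. ✓
— 3 worlds.
For Diamond (Diamond (p and q) -> q):
t: successors {v}; Diamond (p and q) -> q there: v:T. ✓
v: no successors, so Diamond (Diamond (p and q) -> q) fails. ✗
w: successors {x}; Diamond (p and q) -> q there: x:T. ✓
x: successors {z}; Diamond (p and q) -> q there: z:T. ✓
z: successors {t}; Diamond (p and q) -> q there: t:T. ✓
— 4 worlds.

3 and 4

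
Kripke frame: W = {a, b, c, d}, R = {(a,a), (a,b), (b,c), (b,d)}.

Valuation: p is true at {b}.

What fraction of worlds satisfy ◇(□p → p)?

1/4

a: successors {a, b}; □p → p there: a:T, b:T. ✓
b: successors {c, d}; □p → p there: c:F, d:F. ✗
c: no successors, so ◇(□p → p) fails. ✗
d: no successors, so ◇(□p → p) fails. ✗
That's 1 of 4 worlds, so 1/4.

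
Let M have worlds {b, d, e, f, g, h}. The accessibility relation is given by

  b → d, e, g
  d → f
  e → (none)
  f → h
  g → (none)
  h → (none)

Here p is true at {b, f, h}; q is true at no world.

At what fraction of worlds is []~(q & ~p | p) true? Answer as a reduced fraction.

2/3

b: successors {d, e, g}; ~(q & ~p | p) there: d:T, e:T, g:T. ✓
d: successors {f}; ~(q & ~p | p) there: f:F. ✗
e: no successors, so []~(q & ~p | p) holds vacuously. ✓
f: successors {h}; ~(q & ~p | p) there: h:F. ✗
g: no successors, so []~(q & ~p | p) holds vacuously. ✓
h: no successors, so []~(q & ~p | p) holds vacuously. ✓
That's 4 of 6 worlds, so 4/6 = 2/3.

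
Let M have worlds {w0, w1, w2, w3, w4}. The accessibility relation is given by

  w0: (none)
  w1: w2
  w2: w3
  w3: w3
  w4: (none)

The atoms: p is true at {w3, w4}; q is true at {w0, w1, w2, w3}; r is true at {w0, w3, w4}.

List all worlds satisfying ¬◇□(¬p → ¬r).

w0: ◇□(¬p → ¬r) is F. ✓
w1: ◇□(¬p → ¬r) is T. ✗
w2: ◇□(¬p → ¬r) is T. ✗
w3: ◇□(¬p → ¬r) is T. ✗
w4: ◇□(¬p → ¬r) is F. ✓

{w0, w4}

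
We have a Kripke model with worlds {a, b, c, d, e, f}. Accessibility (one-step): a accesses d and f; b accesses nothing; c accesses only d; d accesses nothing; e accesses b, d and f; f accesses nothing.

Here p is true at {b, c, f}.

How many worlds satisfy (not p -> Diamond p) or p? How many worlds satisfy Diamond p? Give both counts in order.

5 and 2

For (not p -> Diamond p) or p:
a: not p -> Diamond p is T, p is F. ✓
b: not p -> Diamond p is T, p is T. ✓
c: not p -> Diamond p is T, p is T. ✓
d: not p -> Diamond p is F, p is F. ✗
e: not p -> Diamond p is T, p is F. ✓
f: not p -> Diamond p is T, p is T. ✓
— 5 worlds.
For Diamond p:
a: successors {d, f}; p there: d:F, f:T. ✓
b: no successors, so Diamond p fails. ✗
c: successors {d}; p there: d:F. ✗
d: no successors, so Diamond p fails. ✗
e: successors {b, d, f}; p there: b:T, d:F, f:T. ✓
f: no successors, so Diamond p fails. ✗
— 2 worlds.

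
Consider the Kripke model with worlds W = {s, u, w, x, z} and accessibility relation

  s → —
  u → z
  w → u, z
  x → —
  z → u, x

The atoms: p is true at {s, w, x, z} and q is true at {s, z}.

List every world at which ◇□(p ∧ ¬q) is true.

{z}

s: no successors, so ◇□(p ∧ ¬q) fails. ✗
u: successors {z}; □(p ∧ ¬q) there: z:F. ✗
w: successors {u, z}; □(p ∧ ¬q) there: u:F, z:F. ✗
x: no successors, so ◇□(p ∧ ¬q) fails. ✗
z: successors {u, x}; □(p ∧ ¬q) there: u:F, x:T. ✓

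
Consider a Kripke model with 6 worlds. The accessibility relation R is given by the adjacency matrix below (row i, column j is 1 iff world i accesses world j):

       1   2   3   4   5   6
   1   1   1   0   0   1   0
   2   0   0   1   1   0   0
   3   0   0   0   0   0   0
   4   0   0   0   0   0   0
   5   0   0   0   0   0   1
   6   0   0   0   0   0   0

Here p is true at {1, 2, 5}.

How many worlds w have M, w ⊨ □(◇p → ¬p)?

5

1: successors {1, 2, 5}; ◇p → ¬p there: 1:F, 2:T, 5:T. ✗
2: successors {3, 4}; ◇p → ¬p there: 3:T, 4:T. ✓
3: no successors, so □(◇p → ¬p) holds vacuously. ✓
4: no successors, so □(◇p → ¬p) holds vacuously. ✓
5: successors {6}; ◇p → ¬p there: 6:T. ✓
6: no successors, so □(◇p → ¬p) holds vacuously. ✓
Satisfying worlds: {2, 3, 4, 5, 6}.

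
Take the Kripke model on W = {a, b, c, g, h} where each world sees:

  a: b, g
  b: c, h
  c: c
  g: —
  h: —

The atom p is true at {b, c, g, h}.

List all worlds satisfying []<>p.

{c, g, h}

a: successors {b, g}; <>p there: b:T, g:F. ✗
b: successors {c, h}; <>p there: c:T, h:F. ✗
c: successors {c}; <>p there: c:T. ✓
g: no successors, so []<>p holds vacuously. ✓
h: no successors, so []<>p holds vacuously. ✓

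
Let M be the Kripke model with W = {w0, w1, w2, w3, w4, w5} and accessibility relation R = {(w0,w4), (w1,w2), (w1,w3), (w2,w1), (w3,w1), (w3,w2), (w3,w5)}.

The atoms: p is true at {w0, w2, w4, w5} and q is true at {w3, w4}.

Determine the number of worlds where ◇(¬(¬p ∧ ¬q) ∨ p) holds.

3

w0: successors {w4}; ¬(¬p ∧ ¬q) ∨ p there: w4:T. ✓
w1: successors {w2, w3}; ¬(¬p ∧ ¬q) ∨ p there: w2:T, w3:T. ✓
w2: successors {w1}; ¬(¬p ∧ ¬q) ∨ p there: w1:F. ✗
w3: successors {w1, w2, w5}; ¬(¬p ∧ ¬q) ∨ p there: w1:F, w2:T, w5:T. ✓
w4: no successors, so ◇(¬(¬p ∧ ¬q) ∨ p) fails. ✗
w5: no successors, so ◇(¬(¬p ∧ ¬q) ∨ p) fails. ✗
Satisfying worlds: {w0, w1, w3}.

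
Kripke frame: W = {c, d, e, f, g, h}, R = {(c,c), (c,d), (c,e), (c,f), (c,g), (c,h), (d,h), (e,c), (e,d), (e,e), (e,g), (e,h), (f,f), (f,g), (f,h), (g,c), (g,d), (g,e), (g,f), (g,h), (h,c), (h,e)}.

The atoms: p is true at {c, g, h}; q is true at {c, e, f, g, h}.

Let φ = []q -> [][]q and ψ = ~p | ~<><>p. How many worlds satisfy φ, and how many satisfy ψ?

4 and 3

For []q -> [][]q:
c: []q is F, [][]q is F. ✓
d: []q is T, [][]q is T. ✓
e: []q is F, [][]q is F. ✓
f: []q is T, [][]q is F. ✗
g: []q is F, [][]q is F. ✓
h: []q is T, [][]q is F. ✗
— 4 worlds.
For ~p | ~<><>p:
c: ~p is F, ~<><>p is F. ✗
d: ~p is T, ~<><>p is F. ✓
e: ~p is T, ~<><>p is F. ✓
f: ~p is T, ~<><>p is F. ✓
g: ~p is F, ~<><>p is F. ✗
h: ~p is F, ~<><>p is F. ✗
— 3 worlds.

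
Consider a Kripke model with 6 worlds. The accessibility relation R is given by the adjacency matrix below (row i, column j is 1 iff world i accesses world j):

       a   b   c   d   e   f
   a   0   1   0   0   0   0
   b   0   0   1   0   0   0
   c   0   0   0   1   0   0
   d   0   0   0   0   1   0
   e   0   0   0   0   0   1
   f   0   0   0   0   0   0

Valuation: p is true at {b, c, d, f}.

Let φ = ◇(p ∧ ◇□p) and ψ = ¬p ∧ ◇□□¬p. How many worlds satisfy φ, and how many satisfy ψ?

2 and 1

For ◇(p ∧ ◇□p):
a: successors {b}; p ∧ ◇□p there: b:T. ✓
b: successors {c}; p ∧ ◇□p there: c:F. ✗
c: successors {d}; p ∧ ◇□p there: d:T. ✓
d: successors {e}; p ∧ ◇□p there: e:F. ✗
e: successors {f}; p ∧ ◇□p there: f:F. ✗
f: no successors, so ◇(p ∧ ◇□p) fails. ✗
— 2 worlds.
For ¬p ∧ ◇□□¬p:
a: ¬p is T, ◇□□¬p is F. ✗
b: ¬p is F, ◇□□¬p is T. ✗
c: ¬p is F, ◇□□¬p is F. ✗
d: ¬p is F, ◇□□¬p is T. ✗
e: ¬p is T, ◇□□¬p is T. ✓
f: ¬p is F, ◇□□¬p is F. ✗
— 1 world.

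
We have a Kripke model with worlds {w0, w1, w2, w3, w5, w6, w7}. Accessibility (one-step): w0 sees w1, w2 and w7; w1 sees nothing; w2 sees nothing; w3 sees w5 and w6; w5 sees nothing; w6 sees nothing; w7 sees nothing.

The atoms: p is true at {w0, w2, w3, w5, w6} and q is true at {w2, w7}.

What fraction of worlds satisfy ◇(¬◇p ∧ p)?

w0: successors {w1, w2, w7}; ¬◇p ∧ p there: w1:F, w2:T, w7:F. ✓
w1: no successors, so ◇(¬◇p ∧ p) fails. ✗
w2: no successors, so ◇(¬◇p ∧ p) fails. ✗
w3: successors {w5, w6}; ¬◇p ∧ p there: w5:T, w6:T. ✓
w5: no successors, so ◇(¬◇p ∧ p) fails. ✗
w6: no successors, so ◇(¬◇p ∧ p) fails. ✗
w7: no successors, so ◇(¬◇p ∧ p) fails. ✗
That's 2 of 7 worlds, so 2/7.

2/7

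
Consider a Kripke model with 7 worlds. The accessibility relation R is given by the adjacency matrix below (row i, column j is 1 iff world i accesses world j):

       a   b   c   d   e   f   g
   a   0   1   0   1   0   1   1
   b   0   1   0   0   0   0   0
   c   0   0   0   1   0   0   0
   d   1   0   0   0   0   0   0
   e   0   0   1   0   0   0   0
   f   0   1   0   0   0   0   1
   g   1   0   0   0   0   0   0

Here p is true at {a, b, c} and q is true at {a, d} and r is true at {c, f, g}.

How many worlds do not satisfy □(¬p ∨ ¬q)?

a: successors {b, d, f, g}; ¬p ∨ ¬q there: b:T, d:T, f:T, g:T. ✓
b: successors {b}; ¬p ∨ ¬q there: b:T. ✓
c: successors {d}; ¬p ∨ ¬q there: d:T. ✓
d: successors {a}; ¬p ∨ ¬q there: a:F. ✗
e: successors {c}; ¬p ∨ ¬q there: c:T. ✓
f: successors {b, g}; ¬p ∨ ¬q there: b:T, g:T. ✓
g: successors {a}; ¬p ∨ ¬q there: a:F. ✗
Satisfying worlds: {a, b, c, e, f}.
So □(¬p ∨ ¬q) fails at the other 2 worlds.

2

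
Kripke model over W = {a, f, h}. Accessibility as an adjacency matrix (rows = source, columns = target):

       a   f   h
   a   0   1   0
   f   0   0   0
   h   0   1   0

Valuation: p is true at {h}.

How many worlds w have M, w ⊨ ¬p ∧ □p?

a: ¬p is T, □p is F. ✗
f: ¬p is T, □p is T. ✓
h: ¬p is F, □p is F. ✗
Satisfying worlds: {f}.

1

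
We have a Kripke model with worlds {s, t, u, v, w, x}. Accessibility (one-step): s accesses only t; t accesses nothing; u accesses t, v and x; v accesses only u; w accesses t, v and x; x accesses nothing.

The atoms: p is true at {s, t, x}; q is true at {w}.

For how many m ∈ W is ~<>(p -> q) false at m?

3

s: <>(p -> q) is F. ✓
t: <>(p -> q) is F. ✓
u: <>(p -> q) is T. ✗
v: <>(p -> q) is T. ✗
w: <>(p -> q) is T. ✗
x: <>(p -> q) is F. ✓
Satisfying worlds: {s, t, x}.
So ~<>(p -> q) fails at the other 3 worlds.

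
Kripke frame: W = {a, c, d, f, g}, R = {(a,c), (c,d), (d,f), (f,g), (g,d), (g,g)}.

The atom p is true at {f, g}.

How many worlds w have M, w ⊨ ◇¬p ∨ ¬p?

4

a: ◇¬p is T, ¬p is T. ✓
c: ◇¬p is T, ¬p is T. ✓
d: ◇¬p is F, ¬p is T. ✓
f: ◇¬p is F, ¬p is F. ✗
g: ◇¬p is T, ¬p is F. ✓
Satisfying worlds: {a, c, d, g}.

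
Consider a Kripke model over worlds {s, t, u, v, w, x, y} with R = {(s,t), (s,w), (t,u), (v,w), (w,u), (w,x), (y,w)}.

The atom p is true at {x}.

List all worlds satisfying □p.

{u, x}

s: successors {t, w}; p there: t:F, w:F. ✗
t: successors {u}; p there: u:F. ✗
u: no successors, so □p holds vacuously. ✓
v: successors {w}; p there: w:F. ✗
w: successors {u, x}; p there: u:F, x:T. ✗
x: no successors, so □p holds vacuously. ✓
y: successors {w}; p there: w:F. ✗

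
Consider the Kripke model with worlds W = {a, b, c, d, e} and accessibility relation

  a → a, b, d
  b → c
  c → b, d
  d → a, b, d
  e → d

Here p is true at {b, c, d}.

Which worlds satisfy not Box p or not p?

{a, d, e}

a: not Box p is T, not p is T. ✓
b: not Box p is F, not p is F. ✗
c: not Box p is F, not p is F. ✗
d: not Box p is T, not p is F. ✓
e: not Box p is F, not p is T. ✓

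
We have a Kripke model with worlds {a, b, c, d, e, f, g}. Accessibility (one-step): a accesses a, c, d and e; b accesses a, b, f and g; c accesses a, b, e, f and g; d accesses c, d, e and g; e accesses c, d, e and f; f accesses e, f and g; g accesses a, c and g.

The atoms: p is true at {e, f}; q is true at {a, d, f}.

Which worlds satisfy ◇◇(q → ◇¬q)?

{a, b, c, d, e, f, g}

a: successors {a, c, d, e}; ◇(q → ◇¬q) there: a:T, c:T, d:T, e:T. ✓
b: successors {a, b, f, g}; ◇(q → ◇¬q) there: a:T, b:T, f:T, g:T. ✓
c: successors {a, b, e, f, g}; ◇(q → ◇¬q) there: a:T, b:T, e:T, f:T, g:T. ✓
d: successors {c, d, e, g}; ◇(q → ◇¬q) there: c:T, d:T, e:T, g:T. ✓
e: successors {c, d, e, f}; ◇(q → ◇¬q) there: c:T, d:T, e:T, f:T. ✓
f: successors {e, f, g}; ◇(q → ◇¬q) there: e:T, f:T, g:T. ✓
g: successors {a, c, g}; ◇(q → ◇¬q) there: a:T, c:T, g:T. ✓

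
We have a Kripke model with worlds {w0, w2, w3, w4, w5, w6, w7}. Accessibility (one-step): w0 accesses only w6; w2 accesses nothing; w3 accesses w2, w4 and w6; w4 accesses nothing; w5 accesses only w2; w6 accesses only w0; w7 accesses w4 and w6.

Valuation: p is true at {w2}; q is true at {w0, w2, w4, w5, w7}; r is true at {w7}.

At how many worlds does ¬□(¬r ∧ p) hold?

4

w0: □(¬r ∧ p) is F. ✓
w2: □(¬r ∧ p) is T. ✗
w3: □(¬r ∧ p) is F. ✓
w4: □(¬r ∧ p) is T. ✗
w5: □(¬r ∧ p) is T. ✗
w6: □(¬r ∧ p) is F. ✓
w7: □(¬r ∧ p) is F. ✓
Satisfying worlds: {w0, w3, w6, w7}.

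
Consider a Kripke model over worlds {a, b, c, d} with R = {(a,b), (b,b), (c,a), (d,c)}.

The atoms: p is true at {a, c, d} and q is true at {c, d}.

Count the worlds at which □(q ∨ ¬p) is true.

a: successors {b}; q ∨ ¬p there: b:T. ✓
b: successors {b}; q ∨ ¬p there: b:T. ✓
c: successors {a}; q ∨ ¬p there: a:F. ✗
d: successors {c}; q ∨ ¬p there: c:T. ✓
Satisfying worlds: {a, b, d}.

3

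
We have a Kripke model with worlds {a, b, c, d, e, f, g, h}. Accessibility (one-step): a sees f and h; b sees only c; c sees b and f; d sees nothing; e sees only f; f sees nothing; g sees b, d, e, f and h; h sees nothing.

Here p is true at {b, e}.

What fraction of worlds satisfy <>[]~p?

1/2

a: successors {f, h}; []~p there: f:T, h:T. ✓
b: successors {c}; []~p there: c:F. ✗
c: successors {b, f}; []~p there: b:T, f:T. ✓
d: no successors, so <>[]~p fails. ✗
e: successors {f}; []~p there: f:T. ✓
f: no successors, so <>[]~p fails. ✗
g: successors {b, d, e, f, h}; []~p there: b:T, d:T, e:T, f:T, h:T. ✓
h: no successors, so <>[]~p fails. ✗
That's 4 of 8 worlds, so 4/8 = 1/2.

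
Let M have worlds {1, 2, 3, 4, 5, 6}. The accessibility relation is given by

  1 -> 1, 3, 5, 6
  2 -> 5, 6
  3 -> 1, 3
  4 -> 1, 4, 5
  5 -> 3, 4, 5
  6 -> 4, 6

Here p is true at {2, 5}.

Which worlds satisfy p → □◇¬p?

1: p is F, □◇¬p is T. ✓
2: p is T, □◇¬p is T. ✓
3: p is F, □◇¬p is T. ✓
4: p is F, □◇¬p is T. ✓
5: p is T, □◇¬p is T. ✓
6: p is F, □◇¬p is T. ✓

{1, 2, 3, 4, 5, 6}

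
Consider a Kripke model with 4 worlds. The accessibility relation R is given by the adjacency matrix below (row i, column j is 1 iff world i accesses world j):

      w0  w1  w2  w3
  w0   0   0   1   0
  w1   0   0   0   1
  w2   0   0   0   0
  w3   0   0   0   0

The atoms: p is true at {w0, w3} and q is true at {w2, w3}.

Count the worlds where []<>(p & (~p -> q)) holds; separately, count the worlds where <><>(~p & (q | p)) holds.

2 and 0

For []<>(p & (~p -> q)):
w0: successors {w2}; <>(p & (~p -> q)) there: w2:F. ✗
w1: successors {w3}; <>(p & (~p -> q)) there: w3:F. ✗
w2: no successors, so []<>(p & (~p -> q)) holds vacuously. ✓
w3: no successors, so []<>(p & (~p -> q)) holds vacuously. ✓
— 2 worlds.
For <><>(~p & (q | p)):
w0: successors {w2}; <>(~p & (q | p)) there: w2:F. ✗
w1: successors {w3}; <>(~p & (q | p)) there: w3:F. ✗
w2: no successors, so <><>(~p & (q | p)) fails. ✗
w3: no successors, so <><>(~p & (q | p)) fails. ✗
— 0 worlds.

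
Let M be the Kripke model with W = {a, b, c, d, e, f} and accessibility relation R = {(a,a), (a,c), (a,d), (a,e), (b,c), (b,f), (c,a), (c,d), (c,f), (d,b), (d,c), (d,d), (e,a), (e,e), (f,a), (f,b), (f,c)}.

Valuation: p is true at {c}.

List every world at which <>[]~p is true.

a: successors {a, c, d, e}; []~p there: a:F, c:T, d:F, e:T. ✓
b: successors {c, f}; []~p there: c:T, f:F. ✓
c: successors {a, d, f}; []~p there: a:F, d:F, f:F. ✗
d: successors {b, c, d}; []~p there: b:F, c:T, d:F. ✓
e: successors {a, e}; []~p there: a:F, e:T. ✓
f: successors {a, b, c}; []~p there: a:F, b:F, c:T. ✓

{a, b, d, e, f}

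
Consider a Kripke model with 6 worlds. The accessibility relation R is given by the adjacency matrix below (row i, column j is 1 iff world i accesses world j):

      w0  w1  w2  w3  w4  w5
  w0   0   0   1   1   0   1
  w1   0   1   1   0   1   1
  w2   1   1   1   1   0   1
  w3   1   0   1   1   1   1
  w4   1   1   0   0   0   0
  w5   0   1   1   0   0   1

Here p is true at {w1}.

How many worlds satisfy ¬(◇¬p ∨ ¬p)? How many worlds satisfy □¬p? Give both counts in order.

For ¬(◇¬p ∨ ¬p):
w0: ◇¬p ∨ ¬p is T. ✗
w1: ◇¬p ∨ ¬p is T. ✗
w2: ◇¬p ∨ ¬p is T. ✗
w3: ◇¬p ∨ ¬p is T. ✗
w4: ◇¬p ∨ ¬p is T. ✗
w5: ◇¬p ∨ ¬p is T. ✗
— 0 worlds.
For □¬p:
w0: successors {w2, w3, w5}; ¬p there: w2:T, w3:T, w5:T. ✓
w1: successors {w1, w2, w4, w5}; ¬p there: w1:F, w2:T, w4:T, w5:T. ✗
w2: successors {w0, w1, w2, w3, w5}; ¬p there: w0:T, w1:F, w2:T, w3:T, w5:T. ✗
w3: successors {w0, w2, w3, w4, w5}; ¬p there: w0:T, w2:T, w3:T, w4:T, w5:T. ✓
w4: successors {w0, w1}; ¬p there: w0:T, w1:F. ✗
w5: successors {w1, w2, w5}; ¬p there: w1:F, w2:T, w5:T. ✗
— 2 worlds.

0 and 2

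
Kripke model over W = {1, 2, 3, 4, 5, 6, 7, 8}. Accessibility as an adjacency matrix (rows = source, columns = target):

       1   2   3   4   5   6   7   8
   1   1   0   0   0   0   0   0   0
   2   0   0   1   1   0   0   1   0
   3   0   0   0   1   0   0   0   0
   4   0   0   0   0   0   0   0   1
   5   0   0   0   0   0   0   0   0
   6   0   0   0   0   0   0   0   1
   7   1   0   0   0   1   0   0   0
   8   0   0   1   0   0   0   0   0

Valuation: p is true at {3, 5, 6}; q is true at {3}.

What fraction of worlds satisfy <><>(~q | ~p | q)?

7/8

1: successors {1}; <>(~q | ~p | q) there: 1:T. ✓
2: successors {3, 4, 7}; <>(~q | ~p | q) there: 3:T, 4:T, 7:T. ✓
3: successors {4}; <>(~q | ~p | q) there: 4:T. ✓
4: successors {8}; <>(~q | ~p | q) there: 8:T. ✓
5: no successors, so <><>(~q | ~p | q) fails. ✗
6: successors {8}; <>(~q | ~p | q) there: 8:T. ✓
7: successors {1, 5}; <>(~q | ~p | q) there: 1:T, 5:F. ✓
8: successors {3}; <>(~q | ~p | q) there: 3:T. ✓
That's 7 of 8 worlds, so 7/8.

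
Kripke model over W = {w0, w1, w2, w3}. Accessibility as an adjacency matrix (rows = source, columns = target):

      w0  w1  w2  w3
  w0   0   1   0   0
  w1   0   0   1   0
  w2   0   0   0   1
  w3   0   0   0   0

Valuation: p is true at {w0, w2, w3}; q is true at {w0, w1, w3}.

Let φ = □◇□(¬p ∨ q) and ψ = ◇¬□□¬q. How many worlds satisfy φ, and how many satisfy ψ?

For □◇□(¬p ∨ q):
w0: successors {w1}; ◇□(¬p ∨ q) there: w1:T. ✓
w1: successors {w2}; ◇□(¬p ∨ q) there: w2:T. ✓
w2: successors {w3}; ◇□(¬p ∨ q) there: w3:F. ✗
w3: no successors, so □◇□(¬p ∨ q) holds vacuously. ✓
— 3 worlds.
For ◇¬□□¬q:
w0: successors {w1}; ¬□□¬q there: w1:T. ✓
w1: successors {w2}; ¬□□¬q there: w2:F. ✗
w2: successors {w3}; ¬□□¬q there: w3:F. ✗
w3: no successors, so ◇¬□□¬q fails. ✗
— 1 world.

3 and 1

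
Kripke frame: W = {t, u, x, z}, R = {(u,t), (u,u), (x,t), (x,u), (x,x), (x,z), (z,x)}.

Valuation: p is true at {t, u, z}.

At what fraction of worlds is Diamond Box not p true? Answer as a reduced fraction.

t: no successors, so Diamond Box not p fails. ✗
u: successors {t, u}; Box not p there: t:T, u:F. ✓
x: successors {t, u, x, z}; Box not p there: t:T, u:F, x:F, z:T. ✓
z: successors {x}; Box not p there: x:F. ✗
That's 2 of 4 worlds, so 2/4 = 1/2.

1/2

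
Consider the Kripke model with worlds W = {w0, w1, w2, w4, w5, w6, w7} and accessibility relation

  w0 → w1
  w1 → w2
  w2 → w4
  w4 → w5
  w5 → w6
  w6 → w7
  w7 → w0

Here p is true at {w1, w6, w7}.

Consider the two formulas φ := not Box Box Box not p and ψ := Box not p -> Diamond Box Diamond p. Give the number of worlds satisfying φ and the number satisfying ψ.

3 and 5

For not Box Box Box not p:
w0: Box Box Box not p is T. ✗
w1: Box Box Box not p is T. ✗
w2: Box Box Box not p is F. ✓
w4: Box Box Box not p is F. ✓
w5: Box Box Box not p is T. ✗
w6: Box Box Box not p is F. ✓
w7: Box Box Box not p is T. ✗
— 3 worlds.
For Box not p -> Diamond Box Diamond p:
w0: Box not p is F, Diamond Box Diamond p is F. ✓
w1: Box not p is T, Diamond Box Diamond p is F. ✗
w2: Box not p is T, Diamond Box Diamond p is T. ✓
w4: Box not p is T, Diamond Box Diamond p is T. ✓
w5: Box not p is F, Diamond Box Diamond p is F. ✓
w6: Box not p is F, Diamond Box Diamond p is T. ✓
w7: Box not p is T, Diamond Box Diamond p is F. ✗
— 5 worlds.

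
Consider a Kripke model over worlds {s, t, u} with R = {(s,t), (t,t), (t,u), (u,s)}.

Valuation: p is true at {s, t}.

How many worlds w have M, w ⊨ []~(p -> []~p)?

2

s: successors {t}; ~(p -> []~p) there: t:T. ✓
t: successors {t, u}; ~(p -> []~p) there: t:T, u:F. ✗
u: successors {s}; ~(p -> []~p) there: s:T. ✓
Satisfying worlds: {s, u}.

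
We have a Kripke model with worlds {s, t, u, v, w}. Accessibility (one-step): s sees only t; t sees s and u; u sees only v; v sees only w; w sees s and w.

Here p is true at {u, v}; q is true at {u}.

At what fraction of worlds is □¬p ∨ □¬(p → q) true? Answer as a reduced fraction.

s: □¬p is T, □¬(p → q) is F. ✓
t: □¬p is F, □¬(p → q) is F. ✗
u: □¬p is F, □¬(p → q) is T. ✓
v: □¬p is T, □¬(p → q) is F. ✓
w: □¬p is T, □¬(p → q) is F. ✓
That's 4 of 5 worlds, so 4/5.

4/5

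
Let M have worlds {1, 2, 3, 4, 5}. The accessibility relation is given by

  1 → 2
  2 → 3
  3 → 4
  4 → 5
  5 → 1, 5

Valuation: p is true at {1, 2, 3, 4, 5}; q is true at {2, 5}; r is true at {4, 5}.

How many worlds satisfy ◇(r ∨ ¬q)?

4

1: successors {2}; r ∨ ¬q there: 2:F. ✗
2: successors {3}; r ∨ ¬q there: 3:T. ✓
3: successors {4}; r ∨ ¬q there: 4:T. ✓
4: successors {5}; r ∨ ¬q there: 5:T. ✓
5: successors {1, 5}; r ∨ ¬q there: 1:T, 5:T. ✓
Satisfying worlds: {2, 3, 4, 5}.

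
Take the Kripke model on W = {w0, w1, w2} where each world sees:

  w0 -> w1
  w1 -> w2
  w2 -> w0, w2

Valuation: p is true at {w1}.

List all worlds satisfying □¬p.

{w1, w2}

w0: successors {w1}; ¬p there: w1:F. ✗
w1: successors {w2}; ¬p there: w2:T. ✓
w2: successors {w0, w2}; ¬p there: w0:T, w2:T. ✓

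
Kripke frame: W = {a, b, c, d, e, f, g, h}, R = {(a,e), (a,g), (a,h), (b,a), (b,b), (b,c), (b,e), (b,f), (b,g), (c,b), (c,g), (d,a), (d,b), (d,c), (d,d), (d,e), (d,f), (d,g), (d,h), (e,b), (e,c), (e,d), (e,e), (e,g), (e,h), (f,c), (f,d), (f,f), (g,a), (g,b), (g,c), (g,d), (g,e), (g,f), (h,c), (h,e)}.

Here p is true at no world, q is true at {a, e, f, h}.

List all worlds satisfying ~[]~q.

a: []~q is F. ✓
b: []~q is F. ✓
c: []~q is T. ✗
d: []~q is F. ✓
e: []~q is F. ✓
f: []~q is F. ✓
g: []~q is F. ✓
h: []~q is F. ✓

{a, b, d, e, f, g, h}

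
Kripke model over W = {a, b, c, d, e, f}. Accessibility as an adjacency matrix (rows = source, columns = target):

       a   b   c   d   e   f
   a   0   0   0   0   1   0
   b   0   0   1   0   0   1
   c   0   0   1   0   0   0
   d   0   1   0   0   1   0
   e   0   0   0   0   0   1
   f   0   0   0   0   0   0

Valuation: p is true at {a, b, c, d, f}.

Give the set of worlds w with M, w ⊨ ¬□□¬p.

{a, b, c, d}

a: □□¬p is F. ✓
b: □□¬p is F. ✓
c: □□¬p is F. ✓
d: □□¬p is F. ✓
e: □□¬p is T. ✗
f: □□¬p is T. ✗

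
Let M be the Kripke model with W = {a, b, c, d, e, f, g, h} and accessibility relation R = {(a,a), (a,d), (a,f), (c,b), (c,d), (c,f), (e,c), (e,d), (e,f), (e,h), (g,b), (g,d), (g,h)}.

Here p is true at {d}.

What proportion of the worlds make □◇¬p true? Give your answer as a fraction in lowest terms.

1/2

a: successors {a, d, f}; ◇¬p there: a:T, d:F, f:F. ✗
b: no successors, so □◇¬p holds vacuously. ✓
c: successors {b, d, f}; ◇¬p there: b:F, d:F, f:F. ✗
d: no successors, so □◇¬p holds vacuously. ✓
e: successors {c, d, f, h}; ◇¬p there: c:T, d:F, f:F, h:F. ✗
f: no successors, so □◇¬p holds vacuously. ✓
g: successors {b, d, h}; ◇¬p there: b:F, d:F, h:F. ✗
h: no successors, so □◇¬p holds vacuously. ✓
That's 4 of 8 worlds, so 4/8 = 1/2.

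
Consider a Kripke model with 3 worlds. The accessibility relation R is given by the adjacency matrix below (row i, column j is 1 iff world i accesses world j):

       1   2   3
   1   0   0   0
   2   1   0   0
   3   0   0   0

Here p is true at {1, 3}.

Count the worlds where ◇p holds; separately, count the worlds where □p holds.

For ◇p:
1: no successors, so ◇p fails. ✗
2: successors {1}; p there: 1:T. ✓
3: no successors, so ◇p fails. ✗
— 1 world.
For □p:
1: no successors, so □p holds vacuously. ✓
2: successors {1}; p there: 1:T. ✓
3: no successors, so □p holds vacuously. ✓
— 3 worlds.

1 and 3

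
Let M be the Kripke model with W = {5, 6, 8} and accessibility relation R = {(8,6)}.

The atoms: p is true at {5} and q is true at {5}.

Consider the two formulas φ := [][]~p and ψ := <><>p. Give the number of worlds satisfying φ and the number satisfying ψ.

For [][]~p:
5: no successors, so [][]~p holds vacuously. ✓
6: no successors, so [][]~p holds vacuously. ✓
8: successors {6}; []~p there: 6:T. ✓
— 3 worlds.
For <><>p:
5: no successors, so <><>p fails. ✗
6: no successors, so <><>p fails. ✗
8: successors {6}; <>p there: 6:F. ✗
— 0 worlds.

3 and 0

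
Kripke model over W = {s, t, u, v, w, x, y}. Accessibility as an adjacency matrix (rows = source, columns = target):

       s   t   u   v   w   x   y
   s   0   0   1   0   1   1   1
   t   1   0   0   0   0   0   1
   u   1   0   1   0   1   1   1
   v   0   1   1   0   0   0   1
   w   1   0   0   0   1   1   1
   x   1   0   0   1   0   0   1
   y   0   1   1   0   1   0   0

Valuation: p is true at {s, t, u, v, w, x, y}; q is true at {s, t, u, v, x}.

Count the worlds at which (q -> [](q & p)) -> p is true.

7

s: q -> [](q & p) is F, p is T. ✓
t: q -> [](q & p) is F, p is T. ✓
u: q -> [](q & p) is F, p is T. ✓
v: q -> [](q & p) is F, p is T. ✓
w: q -> [](q & p) is T, p is T. ✓
x: q -> [](q & p) is F, p is T. ✓
y: q -> [](q & p) is T, p is T. ✓
Satisfying worlds: {s, t, u, v, w, x, y}.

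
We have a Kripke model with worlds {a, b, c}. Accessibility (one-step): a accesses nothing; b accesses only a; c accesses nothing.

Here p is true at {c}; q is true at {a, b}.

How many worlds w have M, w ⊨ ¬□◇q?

1

a: □◇q is T. ✗
b: □◇q is F. ✓
c: □◇q is T. ✗
Satisfying worlds: {b}.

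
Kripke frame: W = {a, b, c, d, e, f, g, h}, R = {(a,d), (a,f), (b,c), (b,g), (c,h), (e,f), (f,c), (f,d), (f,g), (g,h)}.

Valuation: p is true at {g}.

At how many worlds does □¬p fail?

a: successors {d, f}; ¬p there: d:T, f:T. ✓
b: successors {c, g}; ¬p there: c:T, g:F. ✗
c: successors {h}; ¬p there: h:T. ✓
d: no successors, so □¬p holds vacuously. ✓
e: successors {f}; ¬p there: f:T. ✓
f: successors {c, d, g}; ¬p there: c:T, d:T, g:F. ✗
g: successors {h}; ¬p there: h:T. ✓
h: no successors, so □¬p holds vacuously. ✓
Satisfying worlds: {a, c, d, e, g, h}.
So □¬p fails at the other 2 worlds.

2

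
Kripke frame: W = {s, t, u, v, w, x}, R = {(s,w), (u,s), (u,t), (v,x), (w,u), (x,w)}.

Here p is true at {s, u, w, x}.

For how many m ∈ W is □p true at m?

s: successors {w}; p there: w:T. ✓
t: no successors, so □p holds vacuously. ✓
u: successors {s, t}; p there: s:T, t:F. ✗
v: successors {x}; p there: x:T. ✓
w: successors {u}; p there: u:T. ✓
x: successors {w}; p there: w:T. ✓
Satisfying worlds: {s, t, v, w, x}.

5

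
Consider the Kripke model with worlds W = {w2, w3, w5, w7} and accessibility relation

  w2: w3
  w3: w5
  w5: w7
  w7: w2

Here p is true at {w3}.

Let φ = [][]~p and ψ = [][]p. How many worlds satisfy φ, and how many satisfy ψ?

3 and 1

For [][]~p:
w2: successors {w3}; []~p there: w3:T. ✓
w3: successors {w5}; []~p there: w5:T. ✓
w5: successors {w7}; []~p there: w7:T. ✓
w7: successors {w2}; []~p there: w2:F. ✗
— 3 worlds.
For [][]p:
w2: successors {w3}; []p there: w3:F. ✗
w3: successors {w5}; []p there: w5:F. ✗
w5: successors {w7}; []p there: w7:F. ✗
w7: successors {w2}; []p there: w2:T. ✓
— 1 world.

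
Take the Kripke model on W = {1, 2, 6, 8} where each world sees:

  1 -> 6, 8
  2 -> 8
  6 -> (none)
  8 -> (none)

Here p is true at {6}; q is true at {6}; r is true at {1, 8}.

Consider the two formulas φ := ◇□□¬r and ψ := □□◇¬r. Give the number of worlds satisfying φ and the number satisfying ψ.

2 and 4

For ◇□□¬r:
1: successors {6, 8}; □□¬r there: 6:T, 8:T. ✓
2: successors {8}; □□¬r there: 8:T. ✓
6: no successors, so ◇□□¬r fails. ✗
8: no successors, so ◇□□¬r fails. ✗
— 2 worlds.
For □□◇¬r:
1: successors {6, 8}; □◇¬r there: 6:T, 8:T. ✓
2: successors {8}; □◇¬r there: 8:T. ✓
6: no successors, so □□◇¬r holds vacuously. ✓
8: no successors, so □□◇¬r holds vacuously. ✓
— 4 worlds.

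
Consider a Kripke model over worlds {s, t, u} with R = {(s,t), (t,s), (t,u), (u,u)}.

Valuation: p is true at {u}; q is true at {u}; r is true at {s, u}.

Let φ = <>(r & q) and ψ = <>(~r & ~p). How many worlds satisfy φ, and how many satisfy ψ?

2 and 1

For <>(r & q):
s: successors {t}; r & q there: t:F. ✗
t: successors {s, u}; r & q there: s:F, u:T. ✓
u: successors {u}; r & q there: u:T. ✓
— 2 worlds.
For <>(~r & ~p):
s: successors {t}; ~r & ~p there: t:T. ✓
t: successors {s, u}; ~r & ~p there: s:F, u:F. ✗
u: successors {u}; ~r & ~p there: u:F. ✗
— 1 world.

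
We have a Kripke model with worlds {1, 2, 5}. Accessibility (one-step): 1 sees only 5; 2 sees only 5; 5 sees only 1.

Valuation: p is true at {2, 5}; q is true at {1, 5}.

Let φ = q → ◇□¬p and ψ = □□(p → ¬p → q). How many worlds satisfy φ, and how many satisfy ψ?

For q → ◇□¬p:
1: q is T, ◇□¬p is T. ✓
2: q is F, ◇□¬p is T. ✓
5: q is T, ◇□¬p is F. ✗
— 2 worlds.
For □□(p → ¬p → q):
1: successors {5}; □(p → ¬p → q) there: 5:T. ✓
2: successors {5}; □(p → ¬p → q) there: 5:T. ✓
5: successors {1}; □(p → ¬p → q) there: 1:T. ✓
— 3 worlds.

2 and 3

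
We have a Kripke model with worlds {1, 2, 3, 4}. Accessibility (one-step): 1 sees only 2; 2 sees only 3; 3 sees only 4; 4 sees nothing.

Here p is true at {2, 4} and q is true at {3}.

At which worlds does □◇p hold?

{2, 4}

1: successors {2}; ◇p there: 2:F. ✗
2: successors {3}; ◇p there: 3:T. ✓
3: successors {4}; ◇p there: 4:F. ✗
4: no successors, so □◇p holds vacuously. ✓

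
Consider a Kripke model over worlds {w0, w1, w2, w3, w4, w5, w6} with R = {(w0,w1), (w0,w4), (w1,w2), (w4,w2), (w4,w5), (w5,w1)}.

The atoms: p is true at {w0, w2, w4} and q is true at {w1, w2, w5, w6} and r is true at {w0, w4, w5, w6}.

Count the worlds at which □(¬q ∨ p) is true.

w0: successors {w1, w4}; ¬q ∨ p there: w1:F, w4:T. ✗
w1: successors {w2}; ¬q ∨ p there: w2:T. ✓
w2: no successors, so □(¬q ∨ p) holds vacuously. ✓
w3: no successors, so □(¬q ∨ p) holds vacuously. ✓
w4: successors {w2, w5}; ¬q ∨ p there: w2:T, w5:F. ✗
w5: successors {w1}; ¬q ∨ p there: w1:F. ✗
w6: no successors, so □(¬q ∨ p) holds vacuously. ✓
Satisfying worlds: {w1, w2, w3, w6}.

4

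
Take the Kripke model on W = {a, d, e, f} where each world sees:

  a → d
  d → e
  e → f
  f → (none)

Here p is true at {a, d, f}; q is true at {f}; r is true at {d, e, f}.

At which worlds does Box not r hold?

a: successors {d}; not r there: d:F. ✗
d: successors {e}; not r there: e:F. ✗
e: successors {f}; not r there: f:F. ✗
f: no successors, so Box not r holds vacuously. ✓

{f}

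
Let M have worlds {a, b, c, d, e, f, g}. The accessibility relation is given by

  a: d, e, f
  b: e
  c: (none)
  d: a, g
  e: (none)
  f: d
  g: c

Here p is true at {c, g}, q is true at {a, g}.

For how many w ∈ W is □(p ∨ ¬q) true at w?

a: successors {d, e, f}; p ∨ ¬q there: d:T, e:T, f:T. ✓
b: successors {e}; p ∨ ¬q there: e:T. ✓
c: no successors, so □(p ∨ ¬q) holds vacuously. ✓
d: successors {a, g}; p ∨ ¬q there: a:F, g:T. ✗
e: no successors, so □(p ∨ ¬q) holds vacuously. ✓
f: successors {d}; p ∨ ¬q there: d:T. ✓
g: successors {c}; p ∨ ¬q there: c:T. ✓
Satisfying worlds: {a, b, c, e, f, g}.

6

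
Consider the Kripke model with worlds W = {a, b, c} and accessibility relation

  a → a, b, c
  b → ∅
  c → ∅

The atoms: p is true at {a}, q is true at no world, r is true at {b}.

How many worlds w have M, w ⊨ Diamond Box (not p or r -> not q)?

a: successors {a, b, c}; Box (not p or r -> not q) there: a:T, b:T, c:T. ✓
b: no successors, so Diamond Box (not p or r -> not q) fails. ✗
c: no successors, so Diamond Box (not p or r -> not q) fails. ✗
Satisfying worlds: {a}.

1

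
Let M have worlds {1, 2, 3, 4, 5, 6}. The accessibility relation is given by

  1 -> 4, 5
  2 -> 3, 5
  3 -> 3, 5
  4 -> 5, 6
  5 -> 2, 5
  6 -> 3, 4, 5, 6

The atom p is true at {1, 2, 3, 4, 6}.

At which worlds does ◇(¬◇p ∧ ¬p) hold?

∅

1: successors {4, 5}; ¬◇p ∧ ¬p there: 4:F, 5:F. ✗
2: successors {3, 5}; ¬◇p ∧ ¬p there: 3:F, 5:F. ✗
3: successors {3, 5}; ¬◇p ∧ ¬p there: 3:F, 5:F. ✗
4: successors {5, 6}; ¬◇p ∧ ¬p there: 5:F, 6:F. ✗
5: successors {2, 5}; ¬◇p ∧ ¬p there: 2:F, 5:F. ✗
6: successors {3, 4, 5, 6}; ¬◇p ∧ ¬p there: 3:F, 4:F, 5:F, 6:F. ✗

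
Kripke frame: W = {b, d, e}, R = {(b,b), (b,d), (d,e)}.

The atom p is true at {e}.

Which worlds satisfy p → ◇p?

{b, d}

b: p is F, ◇p is F. ✓
d: p is F, ◇p is T. ✓
e: p is T, ◇p is F. ✗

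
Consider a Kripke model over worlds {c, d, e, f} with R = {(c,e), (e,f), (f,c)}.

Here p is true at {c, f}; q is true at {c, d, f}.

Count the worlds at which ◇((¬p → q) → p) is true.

c: successors {e}; (¬p → q) → p there: e:T. ✓
d: no successors, so ◇((¬p → q) → p) fails. ✗
e: successors {f}; (¬p → q) → p there: f:T. ✓
f: successors {c}; (¬p → q) → p there: c:T. ✓
Satisfying worlds: {c, e, f}.

3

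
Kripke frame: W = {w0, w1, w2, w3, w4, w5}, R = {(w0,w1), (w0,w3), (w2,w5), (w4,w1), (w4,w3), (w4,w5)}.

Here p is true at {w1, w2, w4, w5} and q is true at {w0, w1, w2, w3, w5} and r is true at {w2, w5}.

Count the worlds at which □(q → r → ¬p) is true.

w0: successors {w1, w3}; q → r → ¬p there: w1:T, w3:T. ✓
w1: no successors, so □(q → r → ¬p) holds vacuously. ✓
w2: successors {w5}; q → r → ¬p there: w5:F. ✗
w3: no successors, so □(q → r → ¬p) holds vacuously. ✓
w4: successors {w1, w3, w5}; q → r → ¬p there: w1:T, w3:T, w5:F. ✗
w5: no successors, so □(q → r → ¬p) holds vacuously. ✓
Satisfying worlds: {w0, w1, w3, w5}.

4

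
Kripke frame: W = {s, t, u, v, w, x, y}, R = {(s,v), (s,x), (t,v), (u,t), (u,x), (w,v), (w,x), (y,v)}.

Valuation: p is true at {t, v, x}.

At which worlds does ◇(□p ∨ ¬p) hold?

{s, t, u, w, y}

s: successors {v, x}; □p ∨ ¬p there: v:T, x:T. ✓
t: successors {v}; □p ∨ ¬p there: v:T. ✓
u: successors {t, x}; □p ∨ ¬p there: t:T, x:T. ✓
v: no successors, so ◇(□p ∨ ¬p) fails. ✗
w: successors {v, x}; □p ∨ ¬p there: v:T, x:T. ✓
x: no successors, so ◇(□p ∨ ¬p) fails. ✗
y: successors {v}; □p ∨ ¬p there: v:T. ✓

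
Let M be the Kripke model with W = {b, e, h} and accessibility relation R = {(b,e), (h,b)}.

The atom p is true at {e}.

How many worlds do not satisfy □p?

b: successors {e}; p there: e:T. ✓
e: no successors, so □p holds vacuously. ✓
h: successors {b}; p there: b:F. ✗
Satisfying worlds: {b, e}.
So □p fails at the other 1 world.

1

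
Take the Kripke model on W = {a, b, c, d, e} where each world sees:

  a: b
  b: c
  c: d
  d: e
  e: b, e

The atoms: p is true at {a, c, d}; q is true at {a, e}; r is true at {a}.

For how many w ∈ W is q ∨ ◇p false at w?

a: q is T, ◇p is F. ✓
b: q is F, ◇p is T. ✓
c: q is F, ◇p is T. ✓
d: q is F, ◇p is F. ✗
e: q is T, ◇p is F. ✓
Satisfying worlds: {a, b, c, e}.
So q ∨ ◇p fails at the other 1 world.

1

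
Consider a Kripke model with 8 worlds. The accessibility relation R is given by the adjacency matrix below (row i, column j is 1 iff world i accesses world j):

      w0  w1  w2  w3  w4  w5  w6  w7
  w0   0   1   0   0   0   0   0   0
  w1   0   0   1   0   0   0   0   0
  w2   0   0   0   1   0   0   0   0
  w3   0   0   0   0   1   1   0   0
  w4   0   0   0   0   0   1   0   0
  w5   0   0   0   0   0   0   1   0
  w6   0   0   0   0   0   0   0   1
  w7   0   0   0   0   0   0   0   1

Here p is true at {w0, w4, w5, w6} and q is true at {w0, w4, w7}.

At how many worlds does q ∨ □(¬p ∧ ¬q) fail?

3

w0: q is T, □(¬p ∧ ¬q) is T. ✓
w1: q is F, □(¬p ∧ ¬q) is T. ✓
w2: q is F, □(¬p ∧ ¬q) is T. ✓
w3: q is F, □(¬p ∧ ¬q) is F. ✗
w4: q is T, □(¬p ∧ ¬q) is F. ✓
w5: q is F, □(¬p ∧ ¬q) is F. ✗
w6: q is F, □(¬p ∧ ¬q) is F. ✗
w7: q is T, □(¬p ∧ ¬q) is F. ✓
Satisfying worlds: {w0, w1, w2, w4, w7}.
So q ∨ □(¬p ∧ ¬q) fails at the other 3 worlds.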